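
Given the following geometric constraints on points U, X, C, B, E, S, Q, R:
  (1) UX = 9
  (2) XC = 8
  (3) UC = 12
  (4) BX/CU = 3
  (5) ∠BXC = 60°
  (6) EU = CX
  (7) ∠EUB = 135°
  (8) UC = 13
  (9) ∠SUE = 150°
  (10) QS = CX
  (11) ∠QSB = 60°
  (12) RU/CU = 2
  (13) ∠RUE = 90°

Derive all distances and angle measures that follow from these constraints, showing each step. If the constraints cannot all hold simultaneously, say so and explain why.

These constraints are not satisfiable: (3) UC = 12 and (8) UC = 13 assign two different lengths to the same segment. No planar figure meets all of them, so nothing further can be derived.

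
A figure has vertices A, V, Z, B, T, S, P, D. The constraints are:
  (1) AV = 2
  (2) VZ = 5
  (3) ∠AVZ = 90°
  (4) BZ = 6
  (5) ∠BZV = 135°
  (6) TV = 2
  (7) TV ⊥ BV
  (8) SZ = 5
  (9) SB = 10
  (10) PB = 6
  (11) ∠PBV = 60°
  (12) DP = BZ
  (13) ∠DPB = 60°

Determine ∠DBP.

From the given relations: DP = BZ = 6.
Step 1: By the law of cosines on triangle BPD: BD² = 6² + 6² − 2·6·6·cos(60°) = 36, so BD = 6.
Step 2: By the inverse law of cosines on triangle DBP: cos(∠DBP) = (6² + 6² − 6²) / (2·6·6) = 36/72 = 0.5, so ∠DBP = 60°.

Therefore, the measure of angle ∠DBP = 60°.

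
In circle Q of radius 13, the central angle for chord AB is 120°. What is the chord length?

Chord length = 2r sin(θ/2)
= 2 × 13 × sin(120°/2)
= 2 × 13 × sin(60°)
= 13*sqrt(3)

13*sqrt(3)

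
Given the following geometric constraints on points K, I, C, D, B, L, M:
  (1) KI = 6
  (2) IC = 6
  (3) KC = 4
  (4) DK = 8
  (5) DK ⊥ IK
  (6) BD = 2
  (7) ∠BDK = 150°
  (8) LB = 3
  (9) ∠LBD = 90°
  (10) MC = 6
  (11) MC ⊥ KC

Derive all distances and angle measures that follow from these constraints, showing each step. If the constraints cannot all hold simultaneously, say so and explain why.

The constraints are consistent.

Step 1: From KD = 8, DB = 2, and ∠KDB = 150°, by the law of cosines:
  KB² = KD² + DB² - 2·KD·DB·cos(150°) = 64 + 4 + 27.71 = 95.71
  KB ≈ 9.78

Step 2: From KC = 4, CM = 6, and ∠KCM = 90°, by the law of cosines:
  KM² = KC² + CM² - 2·KC·CM·cos(90°) = 16 + 36 - 0 = 52
  KM = 2·√13

Step 3: From IK = 6, KD = 8, and ∠IKD = 90°, by the law of cosines:
  ID² = IK² + KD² - 2·IK·KD·cos(90°) = 36 + 64 - 0 = 100
  ID = 10

Step 4: From DB = 2, BL = 3, and ∠DBL = 90°, by the law of cosines:
  DL² = DB² + BL² - 2·DB·BL·cos(90°) = 4 + 9 - 0 = 13
  DL = √13

Step 5: From KC = 4, KI = 6, CI = 6, by the inverse law of cosines:
  cos(∠CKI) = (KC² + KI² - CI²) / (2·KC·KI)
  ∠CKI = 70.53°

Step 6: From IC = 6, IK = 6, CK = 4, by the inverse law of cosines:
  cos(∠CIK) = (IC² + IK² - CK²) / (2·IC·IK)
  ∠CIK = 38.94°

Step 7: From CI = 6, CK = 4, IK = 6, by the inverse law of cosines:
  cos(∠ICK) = (CI² + CK² - IK²) / (2·CI·CK)
  ∠ICK = 70.53°

Step 8: From KB = 9.78, KD = 8, BD = 2, by the inverse law of cosines:
  cos(∠BKD) = (KB² + KD² - BD²) / (2·KB·KD)
  ∠BKD = 5.87°

Step 9: From KC = 4, KM = 2·√13, CM = 6, by the inverse law of cosines:
  cos(∠CKM) = (KC² + KM² - CM²) / (2·KC·KM)
  ∠CKM = 56.31°

Step 10: From ID = 10, IK = 6, DK = 8, by the inverse law of cosines:
  cos(∠DIK) = (ID² + IK² - DK²) / (2·ID·IK)
  ∠DIK = 53.13°

Step 11: From DB = 2, DL = √13, BL = 3, by the inverse law of cosines:
  cos(∠BDL) = (DB² + DL² - BL²) / (2·DB·DL)
  ∠BDL = 56.31°

Step 12: From DI = 10, DK = 8, IK = 6, by the inverse law of cosines:
  cos(∠IDK) = (DI² + DK² - IK²) / (2·DI·DK)
  ∠IDK = 36.87°

Step 13: From BD = 2, BK = 9.78, DK = 8, by the inverse law of cosines:
  cos(∠DBK) = (BD² + BK² - DK²) / (2·BD·BK)
  ∠DBK = 24.13°

Step 14: From LB = 3, LD = √13, BD = 2, by the inverse law of cosines:
  cos(∠BLD) = (LB² + LD² - BD²) / (2·LB·LD)
  ∠BLD = 33.69°

Step 15: From MC = 6, MK = 2·√13, CK = 4, by the inverse law of cosines:
  cos(∠CMK) = (MC² + MK² - CK²) / (2·MC·MK)
  ∠CMK = 33.69°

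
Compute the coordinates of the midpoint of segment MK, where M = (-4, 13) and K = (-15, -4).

The midpoint is the point halfway along the segment.
Move half the horizontal distance: -4 + (-15 - -4)/2 = -4 + -11/2 = -19/2
Move half the vertical distance: 13 + (-4 - 13)/2 = 13 + -17/2 = 9/2
Midpoint = (-19/2, 9/2)

(-19/2, 9/2)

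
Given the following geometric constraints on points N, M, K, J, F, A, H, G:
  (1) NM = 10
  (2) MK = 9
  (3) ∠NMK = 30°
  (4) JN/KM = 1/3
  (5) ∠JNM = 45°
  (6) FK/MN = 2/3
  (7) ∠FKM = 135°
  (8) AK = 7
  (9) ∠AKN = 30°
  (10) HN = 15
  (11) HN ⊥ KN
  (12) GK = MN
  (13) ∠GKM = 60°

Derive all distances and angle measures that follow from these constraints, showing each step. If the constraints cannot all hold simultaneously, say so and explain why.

The constraints are consistent.

From the given relations:
  JN = 1/3·KM = 1/3·9 = 3
  FK = 2/3·MN = 2/3·10 ≈ 6.67
  GK = MN = 10

Step 1: From NM = 10, MK = 9, and ∠NMK = 30°, by the law of cosines:
  NK² = NM² + MK² - 2·NM·MK·cos(30°) = 100 + 81 - 155.9 = 25.12
  NK ≈ 5.01

Step 2: From MN = 10, NJ = 3, and ∠MNJ = 45°, by the law of cosines:
  MJ² = MN² + NJ² - 2·MN·NJ·cos(45°) = 100 + 9 - 42.43 = 66.57
  MJ ≈ 8.16

Step 3: From MK = 9, KF = 6.67, and ∠MKF = 135°, by the law of cosines:
  MF² = MK² + KF² - 2·MK·KF·cos(135°) = 81 + 44.44 + 84.85 = 210.3
  MF ≈ 14.5

Step 4: From MK = 9, KG = 10, and ∠MKG = 60°, by the law of cosines:
  MG² = MK² + KG² - 2·MK·KG·cos(60°) = 81 + 100 - 90 = 91
  MG = √91

Step 5: From NK = 5.01, KA = 7, and ∠NKA = 30°, by the law of cosines:
  NA² = NK² + KA² - 2·NK·KA·cos(30°) = 25.12 + 49 - 60.76 = 13.35
  NA ≈ 3.65

Step 6: From KN = 5.01, NH = 15, and ∠KNH = 90°, by the law of cosines:
  KH² = KN² + NH² - 2·KN·NH·cos(90°) = 25.12 + 225 - 0 = 250.1
  KH ≈ 15.82

Step 7: From NK = 5.01, NM = 10, KM = 9, by the inverse law of cosines:
  cos(∠KNM) = (NK² + NM² - KM²) / (2·NK·NM)
  ∠KNM = 63.89°

Step 8: From MF = 14.5, MK = 9, FK = 6.67, by the inverse law of cosines:
  cos(∠FMK) = (MF² + MK² - FK²) / (2·MF·MK)
  ∠FMK = 18.97°

Step 9: From MG = √91, MK = 9, GK = 10, by the inverse law of cosines:
  cos(∠GMK) = (MG² + MK² - GK²) / (2·MG·MK)
  ∠GMK = 65.21°

Step 10: From MJ = 8.16, MN = 10, JN = 3, by the inverse law of cosines:
  cos(∠JMN) = (MJ² + MN² - JN²) / (2·MJ·MN)
  ∠JMN = 15.07°

Step 11: From KM = 9, KN = 5.01, MN = 10, by the inverse law of cosines:
  cos(∠MKN) = (KM² + KN² - MN²) / (2·KM·KN)
  ∠MKN = 86.11°

Step 12: From JM = 8.16, JN = 3, MN = 10, by the inverse law of cosines:
  cos(∠MJN) = (JM² + JN² - MN²) / (2·JM·JN)
  ∠MJN = 119.93°

Step 13: From FK = 6.67, FM = 14.5, KM = 9, by the inverse law of cosines:
  cos(∠KFM) = (FK² + FM² - KM²) / (2·FK·FM)
  ∠KFM = 26.03°

Step 14: From GK = 10, GM = √91, KM = 9, by the inverse law of cosines:
  cos(∠KGM) = (GK² + GM² - KM²) / (2·GK·GM)
  ∠KGM = 54.79°

Step 15: From NA = 3.65, NK = 5.01, AK = 7, by the inverse law of cosines:
  cos(∠ANK) = (NA² + NK² - AK²) / (2·NA·NK)
  ∠ANK = 106.71°

Step 16: From KH = 15.82, KN = 5.01, HN = 15, by the inverse law of cosines:
  cos(∠HKN) = (KH² + KN² - HN²) / (2·KH·KN)
  ∠HKN = 71.53°

Step 17: From AK = 7, AN = 3.65, KN = 5.01, by the inverse law of cosines:
  cos(∠KAN) = (AK² + AN² - KN²) / (2·AK·AN)
  ∠KAN = 43.29°

Step 18: From HK = 15.82, HN = 15, KN = 5.01, by the inverse law of cosines:
  cos(∠KHN) = (HK² + HN² - KN²) / (2·HK·HN)
  ∠KHN = 18.47°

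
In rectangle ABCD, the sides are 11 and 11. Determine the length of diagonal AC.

Using the Pythagorean theorem:
d² = 11² + 11² = 121 + 121 = 242
d = sqrt(242) = 11*sqrt(2)

11*sqrt(2)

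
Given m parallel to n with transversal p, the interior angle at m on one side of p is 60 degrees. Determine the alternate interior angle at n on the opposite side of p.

Alternate interior angles lie on opposite sides of the transversal, between the parallel lines.
By the alternate interior angle theorem, they are equal: 60 degrees.

60 degrees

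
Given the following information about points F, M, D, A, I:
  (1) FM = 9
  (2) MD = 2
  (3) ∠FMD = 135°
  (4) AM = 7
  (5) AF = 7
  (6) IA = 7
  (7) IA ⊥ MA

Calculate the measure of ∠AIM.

Step 1: By the law of cosines on triangle IAM: IM² = 7² + 7² − 2·7·7·cos(90°) = 98, so IM = 7·√2.
Step 2: By the inverse law of cosines on triangle AIM: cos(∠AIM) = (7² + (7·√2)² − 7²) / (2·7·7·√2) = 98/138.59 = 0.7071, so ∠AIM = 45°.

Therefore, the measure of angle ∠AIM = 45°.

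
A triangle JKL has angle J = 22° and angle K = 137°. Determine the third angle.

Let angle L = x. Then 22 + 137 + x = 180.
x = 180 - 159 = 21 degrees.

21 degrees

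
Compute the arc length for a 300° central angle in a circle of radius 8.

The full circumference is 2πr = 2π(8) = 16*pi.
The arc spans 300° out of 360°, which is a fraction of 5/6.
Arc length = 16*pi × 5/6 = 40*pi/3.

40*pi/3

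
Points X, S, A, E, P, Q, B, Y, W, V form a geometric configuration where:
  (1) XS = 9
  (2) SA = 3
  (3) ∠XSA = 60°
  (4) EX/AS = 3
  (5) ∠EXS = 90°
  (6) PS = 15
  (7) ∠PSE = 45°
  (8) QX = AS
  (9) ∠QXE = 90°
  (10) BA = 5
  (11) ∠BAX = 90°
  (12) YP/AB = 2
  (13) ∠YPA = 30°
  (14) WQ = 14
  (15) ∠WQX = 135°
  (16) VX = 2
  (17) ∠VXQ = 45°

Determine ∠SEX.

From the given relations: EX = 3·AS = 3·3 = 9.
Step 1: By the law of cosines on triangle EXS: ES² = 9² + 9² − 2·9·9·cos(90°) = 162, so ES = 9·√2.
Step 2: By the inverse law of cosines on triangle SEX: cos(∠SEX) = ((9·√2)² + 9² − 9²) / (2·9·√2·9) = 162/229.1 = 0.7071, so ∠SEX = 45°.

Therefore, the measure of angle ∠SEX = 45°.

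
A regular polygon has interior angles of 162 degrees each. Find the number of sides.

The exterior angle is the supplement of the interior angle: 180 - 162 = 18 degrees.
Since the exterior angles of any convex polygon sum to 360 degrees, the number of sides is 360 / 18 = 20.

20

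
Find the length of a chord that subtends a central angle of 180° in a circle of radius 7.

Drop a perpendicular from the center to the chord, bisecting both the chord and the central angle.
Each half-chord = r sin(θ/2) = 7 sin(90°).
The full chord = 2 × 7 × sin(90°) = 14.

14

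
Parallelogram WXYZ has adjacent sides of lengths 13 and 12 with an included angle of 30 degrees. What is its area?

Area = 13 * 12 * sin(30°) = 156 * 1/2 = 78

78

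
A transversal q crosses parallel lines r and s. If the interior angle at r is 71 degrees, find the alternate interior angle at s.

Alternate interior angles lie on opposite sides of the transversal, between the parallel lines.
By the alternate interior angle theorem, they are equal: 71 degrees.

71 degrees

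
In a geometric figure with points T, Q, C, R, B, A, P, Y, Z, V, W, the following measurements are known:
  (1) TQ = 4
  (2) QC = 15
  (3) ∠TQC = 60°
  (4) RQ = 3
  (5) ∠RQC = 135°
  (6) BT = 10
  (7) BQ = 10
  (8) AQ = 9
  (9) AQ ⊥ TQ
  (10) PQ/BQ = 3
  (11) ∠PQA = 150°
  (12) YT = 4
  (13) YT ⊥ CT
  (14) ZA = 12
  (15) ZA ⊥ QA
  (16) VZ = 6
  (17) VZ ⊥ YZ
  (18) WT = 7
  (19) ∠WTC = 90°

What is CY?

Step 1: By the law of cosines on triangle CQT: CT² = 15² + 4² − 2·15·4·cos(60°) = 181, so CT = √181.
Step 2: By the law of cosines on triangle CTY: CY² = √181² + 4² − 2·√181·4·cos(90°) = 197, so CY = √197.

Therefore, the length of CY = √197.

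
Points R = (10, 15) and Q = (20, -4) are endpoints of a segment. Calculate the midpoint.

M = ((x₁ + x₂)/2, (y₁ + y₂)/2)
= ((10 + 20)/2, (15 + -4)/2)
= (30/2, 11/2) = (15, 11/2)

(15, 11/2)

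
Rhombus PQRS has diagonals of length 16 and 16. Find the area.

Area of a rhombus = (d1 * d2) / 2
Area = (16 * 16) / 2
Area = 256 / 2
Area = 128

128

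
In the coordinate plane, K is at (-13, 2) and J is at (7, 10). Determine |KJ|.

d = sqrt((20)^2 + (8)^2) = sqrt(464) = 4*sqrt(29)

4*sqrt(29)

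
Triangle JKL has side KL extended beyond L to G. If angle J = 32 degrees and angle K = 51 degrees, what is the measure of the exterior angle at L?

By the exterior angle theorem, an exterior angle of a triangle equals the sum of the two remote interior angles.
Exterior angle = angle J + angle K
Exterior angle = 32 + 51 = 83 degrees

83 degrees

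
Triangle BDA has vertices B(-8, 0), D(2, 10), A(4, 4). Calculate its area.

Shoelace: Area = (1/2)|-8(10-4) + 2(4-0) + 4(0-10)| = (1/2)(80) = 40

40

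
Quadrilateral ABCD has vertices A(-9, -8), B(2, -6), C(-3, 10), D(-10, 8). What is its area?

The Shoelace formula works by pairing each vertex with the next (cycling back to the first).
For each pair, compute x_i*y_(i+1) - x_(i+1)*y_i:
  (-9*-6 - 2*-8) = 70
  (2*10 - -3*-6) = 2
  (-3*8 - -10*10) = 76
  (-10*-8 - -9*8) = 152
Taking half the absolute value of the total: Area = (1/2)(300) = 150.

150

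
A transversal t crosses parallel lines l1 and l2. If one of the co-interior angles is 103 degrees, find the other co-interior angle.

Co-interior angles (same-side interior) formed by parallel lines and a transversal are supplementary (sum to 180 degrees).
The given angle is 103 degrees.
The co-interior angle = 180 - 103 = 77 degrees.

77 degrees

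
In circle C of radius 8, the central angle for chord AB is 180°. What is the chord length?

Chord length = 2r sin(θ/2)
= 2 × 8 × sin(180°/2)
= 2 × 8 × sin(90°)
= 16

16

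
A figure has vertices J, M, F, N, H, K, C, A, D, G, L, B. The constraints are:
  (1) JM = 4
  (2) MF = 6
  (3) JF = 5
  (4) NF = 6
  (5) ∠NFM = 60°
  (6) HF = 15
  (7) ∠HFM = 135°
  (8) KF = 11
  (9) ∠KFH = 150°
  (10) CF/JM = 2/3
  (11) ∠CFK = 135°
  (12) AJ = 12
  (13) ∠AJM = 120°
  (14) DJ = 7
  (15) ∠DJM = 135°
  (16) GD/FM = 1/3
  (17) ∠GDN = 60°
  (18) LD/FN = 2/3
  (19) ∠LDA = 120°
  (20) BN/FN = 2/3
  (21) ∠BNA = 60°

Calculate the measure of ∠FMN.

Step 1: By the law of cosines on triangle MFN: MN² = 6² + 6² − 2·6·6·cos(60°) = 36, so MN = 6.
Step 2: By the inverse law of cosines on triangle FMN: cos(∠FMN) = (6² + 6² − 6²) / (2·6·6) = 36/72 = 0.5, so ∠FMN = 60°.

Therefore, the measure of angle ∠FMN = 60°.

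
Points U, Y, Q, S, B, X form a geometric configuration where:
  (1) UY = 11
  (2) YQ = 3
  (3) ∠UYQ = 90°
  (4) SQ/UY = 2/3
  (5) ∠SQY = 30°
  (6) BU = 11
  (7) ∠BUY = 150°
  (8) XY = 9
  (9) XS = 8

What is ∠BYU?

Step 1: By the law of cosines on triangle YUB: YB² = 11² + 11² − 2·11·11·cos(150°) = 451.58, so YB ≈ 21.25.
Step 2: By the inverse law of cosines on triangle BYU: cos(∠BYU) = (21.25² + 11² − 11²) / (2·21.25·11) = 451.58/467.51 = 0.9659, so ∠BYU = 15°.

Therefore, the measure of angle ∠BYU = 15°.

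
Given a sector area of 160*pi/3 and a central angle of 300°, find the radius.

The sector covers 300°/360° = 5/6 of the full circle.
Full circle area = 160*pi/3 / 5/6 = 64*pi.
Since full area = πr², we get r² = 64*pi/π = 64, so r = 8.

8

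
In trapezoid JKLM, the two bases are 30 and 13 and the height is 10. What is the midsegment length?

midsegment = (30 + 13) / 2 = 43 / 2 = 43/2

43/2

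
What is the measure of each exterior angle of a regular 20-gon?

Each exterior angle of a regular n-gon is 360 / n.
For n = 20: 360 / 20 = 18 degrees.

18 degrees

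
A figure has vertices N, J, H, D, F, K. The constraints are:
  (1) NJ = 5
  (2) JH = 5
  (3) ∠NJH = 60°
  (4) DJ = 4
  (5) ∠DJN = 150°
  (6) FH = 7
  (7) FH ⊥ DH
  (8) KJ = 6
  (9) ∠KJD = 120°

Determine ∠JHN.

Step 1: By the law of cosines on triangle HJN: HN² = 5² + 5² − 2·5·5·cos(60°) = 25, so HN = 5.
Step 2: By the inverse law of cosines on triangle JHN: cos(∠JHN) = (5² + 5² − 5²) / (2·5·5) = 25/50 = 0.5, so ∠JHN = 60°.

Therefore, the measure of angle ∠JHN = 60°.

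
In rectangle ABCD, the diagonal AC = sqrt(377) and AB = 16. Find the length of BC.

Using the Pythagorean theorem: d^2 = a^2 + b^2
b^2 = d^2 - a^2
b^2 = 377 - 256
b^2 = 121
b = sqrt(121) = 11

11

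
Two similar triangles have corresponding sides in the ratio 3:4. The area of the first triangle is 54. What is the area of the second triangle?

The ratio of areas of similar triangles = (side ratio)^2.
Side ratio = 3:4, so area ratio = 9:16.
Area of the second triangle / Area of the first triangle = 16/9
Area of the second triangle = 54 * 16/9 = 96

96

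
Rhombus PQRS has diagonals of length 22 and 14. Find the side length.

Half-diagonals are 11 and 7. side = sqrt(11^2 + 7^2) = sqrt(170)

sqrt(170)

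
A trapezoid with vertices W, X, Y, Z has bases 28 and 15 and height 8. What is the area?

Area of a trapezoid = (base1 + base2) * height / 2
Area = (28 + 15) * 8 / 2
Area = 43 * 8 / 2
Area = 344 / 2
Area = 172

172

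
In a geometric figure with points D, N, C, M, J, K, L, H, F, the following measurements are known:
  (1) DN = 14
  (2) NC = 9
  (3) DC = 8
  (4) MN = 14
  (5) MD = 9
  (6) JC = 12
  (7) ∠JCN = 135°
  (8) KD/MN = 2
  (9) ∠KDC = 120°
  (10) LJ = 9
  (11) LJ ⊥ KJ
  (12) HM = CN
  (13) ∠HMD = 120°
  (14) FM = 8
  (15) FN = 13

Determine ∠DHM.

From the given relations: HM = CN = 9.
Step 1: By the law of cosines on triangle HMD: HD² = 9² + 9² − 2·9·9·cos(120°) = 243, so HD = 9·√3.
Step 2: By the inverse law of cosines on triangle DHM: cos(∠DHM) = ((9·√3)² + 9² − 9²) / (2·9·√3·9) = 243/280.59 = 0.866, so ∠DHM = 30°.

Therefore, the measure of angle ∠DHM = 30°.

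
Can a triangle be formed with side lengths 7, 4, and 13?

No.
The triangle inequality is violated: 7 + 4 = 11 ≤ 13.
These lengths cannot form a triangle.

No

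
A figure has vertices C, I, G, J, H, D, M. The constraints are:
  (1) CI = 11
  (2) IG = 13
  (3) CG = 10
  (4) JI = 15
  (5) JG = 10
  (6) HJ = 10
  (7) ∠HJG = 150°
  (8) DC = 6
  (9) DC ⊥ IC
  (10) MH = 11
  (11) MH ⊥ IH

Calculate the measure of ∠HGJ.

Step 1: By the law of cosines on triangle GJH: GH² = 10² + 10² − 2·10·10·cos(150°) = 373.21, so GH ≈ 19.32.
Step 2: By the inverse law of cosines on triangle HGJ: cos(∠HGJ) = (19.32² + 10² − 10²) / (2·19.32·10) = 373.21/386.37 = 0.9659, so ∠HGJ = 15°.

Therefore, the measure of angle ∠HGJ = 15°.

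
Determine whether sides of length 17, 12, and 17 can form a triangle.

For three segments to close into a triangle, no single side can be as long as the other two combined.
The longest side is 17, and 12 + 17 = 29 > 17.
A triangle can be formed.

Yes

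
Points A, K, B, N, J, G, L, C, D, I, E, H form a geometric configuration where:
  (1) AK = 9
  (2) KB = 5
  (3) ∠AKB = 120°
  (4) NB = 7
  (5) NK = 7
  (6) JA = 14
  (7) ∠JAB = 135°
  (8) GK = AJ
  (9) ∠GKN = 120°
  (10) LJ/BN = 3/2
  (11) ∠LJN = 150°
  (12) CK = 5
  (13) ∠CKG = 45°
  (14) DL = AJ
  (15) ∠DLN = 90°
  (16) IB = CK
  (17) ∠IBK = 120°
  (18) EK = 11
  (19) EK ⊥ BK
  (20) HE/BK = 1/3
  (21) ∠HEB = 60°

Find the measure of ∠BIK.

From the given relations: IB = CK = 5.
Step 1: By the law of cosines on triangle IBK: IK² = 5² + 5² − 2·5·5·cos(120°) = 75, so IK = 5·√3.
Step 2: By the inverse law of cosines on triangle BIK: cos(∠BIK) = (5² + (5·√3)² − 5²) / (2·5·5·√3) = 75/86.6 = 0.866, so ∠BIK = 30°.

Therefore, the measure of angle ∠BIK = 30°.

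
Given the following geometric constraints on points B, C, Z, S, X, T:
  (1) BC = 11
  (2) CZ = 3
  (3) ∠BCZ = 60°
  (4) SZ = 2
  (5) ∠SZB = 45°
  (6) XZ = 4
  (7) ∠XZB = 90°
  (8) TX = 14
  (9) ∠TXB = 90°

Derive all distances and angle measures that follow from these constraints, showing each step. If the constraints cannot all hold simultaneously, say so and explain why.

The constraints are consistent.

Step 1: From BC = 11, CZ = 3, and ∠BCZ = 60°, by the law of cosines:
  BZ² = BC² + CZ² - 2·BC·CZ·cos(60°) = 121 + 9 - 33 = 97
  BZ = √97

Step 2: From BZ = √97, ZS = 2, and ∠BZS = 45°, by the law of cosines:
  BS² = BZ² + ZS² - 2·BZ·ZS·cos(45°) = 97 + 4 - 27.86 = 73.14
  BS ≈ 8.55

Step 3: From BZ = √97, ZX = 4, and ∠BZX = 90°, by the law of cosines:
  BX² = BZ² + ZX² - 2·BZ·ZX·cos(90°) = 97 + 16 - 0 = 113
  BX = √113

Step 4: From BC = 11, BZ = √97, CZ = 3, by the inverse law of cosines:
  cos(∠CBZ) = (BC² + BZ² - CZ²) / (2·BC·BZ)
  ∠CBZ = 15.3°

Step 5: From ZB = √97, ZC = 3, BC = 11, by the inverse law of cosines:
  cos(∠BZC) = (ZB² + ZC² - BC²) / (2·ZB·ZC)
  ∠BZC = 104.7°

Step 6: From BX = √113, XT = 14, and ∠BXT = 90°, by the law of cosines:
  BT² = BX² + XT² - 2·BX·XT·cos(90°) = 113 + 196 - 0 = 309
  BT ≈ 17.58

Step 7: From BS = 8.55, BZ = √97, SZ = 2, by the inverse law of cosines:
  cos(∠SBZ) = (BS² + BZ² - SZ²) / (2·BS·BZ)
  ∠SBZ = 9.52°

Step 8: From BX = √113, BZ = √97, XZ = 4, by the inverse law of cosines:
  cos(∠XBZ) = (BX² + BZ² - XZ²) / (2·BX·BZ)
  ∠XBZ = 22.1°

Step 9: From SB = 8.55, SZ = 2, BZ = √97, by the inverse law of cosines:
  cos(∠BSZ) = (SB² + SZ² - BZ²) / (2·SB·SZ)
  ∠BSZ = 125.48°

Step 10: From XB = √113, XZ = 4, BZ = √97, by the inverse law of cosines:
  cos(∠BXZ) = (XB² + XZ² - BZ²) / (2·XB·XZ)
  ∠BXZ = 67.9°

Step 11: From BT = 17.58, BX = √113, TX = 14, by the inverse law of cosines:
  cos(∠TBX) = (BT² + BX² - TX²) / (2·BT·BX)
  ∠TBX = 52.79°

Step 12: From TB = 17.58, TX = 14, BX = √113, by the inverse law of cosines:
  cos(∠BTX) = (TB² + TX² - BX²) / (2·TB·TX)
  ∠BTX = 37.21°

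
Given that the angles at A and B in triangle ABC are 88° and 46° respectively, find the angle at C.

angle C = 180 - 88 - 46 = 46 degrees.

46 degrees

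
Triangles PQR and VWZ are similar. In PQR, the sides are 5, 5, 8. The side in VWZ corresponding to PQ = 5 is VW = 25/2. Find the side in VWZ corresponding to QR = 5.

k = 25/2/5 = 5/2. WZ = 5/2 * 5 = 25/2.

25/2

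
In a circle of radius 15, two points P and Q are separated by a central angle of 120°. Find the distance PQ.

Chord = 2(15) sin(60°) = 15*sqrt(3)

15*sqrt(3)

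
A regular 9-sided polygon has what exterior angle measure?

Each exterior angle of a regular n-gon is 360 / n.
For n = 9: 360 / 9 = 40 degrees.

40 degrees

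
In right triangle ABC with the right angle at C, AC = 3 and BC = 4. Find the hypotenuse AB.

In a right triangle, the square of the hypotenuse equals the sum of the squares of the two legs.
The legs are 3 and 4, so the hypotenuse = sqrt(9 + 16) = sqrt(25) = 5.

5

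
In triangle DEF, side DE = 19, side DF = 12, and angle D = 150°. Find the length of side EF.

When two sides and the included angle are known, the law of cosines gives the third side.
c^2 = a^2 + b^2 - 2ab cos(C) generalizes the Pythagorean theorem to non-right triangles.
Here: EF^2 = 361 + 144 - 456*(-sqrt(3)/2) = 228*sqrt(3) + 505
EF = sqrt(228*sqrt(3) + 505)

sqrt(228*sqrt(3) + 505)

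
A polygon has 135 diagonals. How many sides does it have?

Using d = n(n - 3)/2, we solve 135 = n(n - 3)/2.
So n(n - 3) = 270.
Testing n = 18: 18 * 15 = 270 = 270. Correct.
The polygon has 18 sides.

18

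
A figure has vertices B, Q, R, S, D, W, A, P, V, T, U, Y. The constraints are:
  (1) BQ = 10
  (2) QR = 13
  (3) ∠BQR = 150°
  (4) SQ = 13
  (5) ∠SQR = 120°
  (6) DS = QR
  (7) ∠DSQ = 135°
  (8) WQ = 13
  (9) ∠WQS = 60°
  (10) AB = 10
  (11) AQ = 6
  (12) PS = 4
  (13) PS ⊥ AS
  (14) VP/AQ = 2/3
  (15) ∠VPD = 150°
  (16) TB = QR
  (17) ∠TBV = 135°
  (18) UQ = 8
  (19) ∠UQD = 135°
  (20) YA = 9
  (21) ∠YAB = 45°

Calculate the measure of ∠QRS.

Step 1: By the law of cosines on triangle RQS: RS² = 13² + 13² − 2·13·13·cos(120°) = 507, so RS = 13·√3.
Step 2: By the inverse law of cosines on triangle QRS: cos(∠QRS) = (13² + (13·√3)² − 13²) / (2·13·13·√3) = 507/585.43 = 0.866, so ∠QRS = 30°.

Therefore, the measure of angle ∠QRS = 30°.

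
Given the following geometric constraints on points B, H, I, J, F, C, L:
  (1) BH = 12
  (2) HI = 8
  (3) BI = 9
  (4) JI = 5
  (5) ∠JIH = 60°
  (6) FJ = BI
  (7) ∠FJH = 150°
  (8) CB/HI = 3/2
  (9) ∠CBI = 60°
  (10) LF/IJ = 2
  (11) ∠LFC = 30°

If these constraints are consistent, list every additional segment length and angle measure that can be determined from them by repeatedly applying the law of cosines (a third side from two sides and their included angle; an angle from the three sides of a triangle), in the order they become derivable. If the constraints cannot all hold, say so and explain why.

The constraints are consistent. Derivable facts, in order:
After 1 step:
- HJ = 7
- IC = 3·√13
- ∠BHI = 48.59°
- ∠BIH = 89.6°
- ∠HBI = 41.81°
After 2 steps:
- HF ≈ 15.46
- ∠BCI = 46.1°
- ∠BIC = 73.9°
- ∠HJI = 81.79°
- ∠IHJ = 38.21°
After 3 steps:
- ∠FHJ = 16.92°
- ∠HFJ = 13.08°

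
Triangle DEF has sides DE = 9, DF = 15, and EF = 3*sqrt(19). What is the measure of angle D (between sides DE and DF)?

When all three sides of a triangle are known, the law of cosines can be rearranged to find any angle.
cos(C) = (a² + b² - c²) / (2ab) gives cos(D) = 1/2.
Taking the inverse cosine: D = 60°.

60°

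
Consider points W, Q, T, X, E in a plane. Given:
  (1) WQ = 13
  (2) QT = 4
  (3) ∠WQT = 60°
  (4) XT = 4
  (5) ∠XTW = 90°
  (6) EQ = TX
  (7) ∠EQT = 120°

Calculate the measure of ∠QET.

From the given relations: EQ = TX = 4.
Step 1: By the law of cosines on triangle EQT: ET² = 4² + 4² − 2·4·4·cos(120°) = 48, so ET = 4·√3.
Step 2: By the inverse law of cosines on triangle QET: cos(∠QET) = (4² + (4·√3)² − 4²) / (2·4·4·√3) = 48/55.43 = 0.866, so ∠QET = 30°.

Therefore, the measure of angle ∠QET = 30°.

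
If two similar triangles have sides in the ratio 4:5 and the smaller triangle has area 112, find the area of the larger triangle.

For similar figures, the area ratio equals the square of the side ratio.
Side ratio (the smaller triangle to the larger triangle) = 4:5, so area ratio = 4^2:5^2 = 16:25.
If the area of the smaller triangle is 112, then the area of the larger triangle = 112 * (25/16) = 175.

175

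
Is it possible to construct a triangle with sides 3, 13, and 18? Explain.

No.
The triangle inequality is violated: 3 + 13 = 16 ≤ 18.
These lengths cannot form a triangle.

No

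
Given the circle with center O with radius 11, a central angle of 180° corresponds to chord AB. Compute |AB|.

Chord = 2(11) sin(90°) = 22

22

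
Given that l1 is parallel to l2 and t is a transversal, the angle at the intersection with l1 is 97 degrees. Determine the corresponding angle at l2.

When a transversal crosses parallel lines, angles in the same position at each intersection are called corresponding angles.
These are always equal, so the answer is 97 degrees.

97 degrees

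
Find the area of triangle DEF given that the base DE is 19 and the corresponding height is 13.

A triangle's area is half the area of a rectangle with the same base and height.
Area = (1/2) * 19 * 13 = 247/2.

247/2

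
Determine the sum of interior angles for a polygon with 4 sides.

The sum of interior angles of an n-sided polygon is (n - 2) * 180.
For n = 4: (4 - 2) * 180 = 2 * 180 = 360 degrees.

360 degrees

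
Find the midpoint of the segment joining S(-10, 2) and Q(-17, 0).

The midpoint is the average of the coordinates:
x: (-10 + -17)/2 = -27/2
y: (2 + 0)/2 = 1
Midpoint = (-27/2, 1)

(-27/2, 1)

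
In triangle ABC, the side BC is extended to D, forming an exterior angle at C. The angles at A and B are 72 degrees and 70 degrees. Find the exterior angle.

By the exterior angle theorem, an exterior angle of a triangle equals the sum of the two remote interior angles.
Exterior angle = angle A + angle B
Exterior angle = 72 + 70 = 142 degrees

142 degrees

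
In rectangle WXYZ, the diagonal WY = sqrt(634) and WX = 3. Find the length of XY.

Using the Pythagorean theorem: d^2 = a^2 + b^2
b^2 = d^2 - a^2
b^2 = 634 - 9
b^2 = 625
b = sqrt(625) = 25

25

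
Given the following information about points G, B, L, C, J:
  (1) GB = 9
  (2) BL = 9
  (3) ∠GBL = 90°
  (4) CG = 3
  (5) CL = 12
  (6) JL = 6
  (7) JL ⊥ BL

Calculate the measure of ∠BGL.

Step 1: By the law of cosines on triangle GBL: GL² = 9² + 9² − 2·9·9·cos(90°) = 162, so GL = 9·√2.
Step 2: By the inverse law of cosines on triangle BGL: cos(∠BGL) = (9² + (9·√2)² − 9²) / (2·9·9·√2) = 162/229.1 = 0.7071, so ∠BGL = 45°.

Therefore, the measure of angle ∠BGL = 45°.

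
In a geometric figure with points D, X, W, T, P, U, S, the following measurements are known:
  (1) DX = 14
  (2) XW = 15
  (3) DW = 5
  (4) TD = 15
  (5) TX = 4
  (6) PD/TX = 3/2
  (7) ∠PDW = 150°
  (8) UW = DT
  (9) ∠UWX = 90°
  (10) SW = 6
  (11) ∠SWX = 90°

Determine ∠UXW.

From the given relations: UW = DT = 15.
Step 1: By the law of cosines on triangle XWU: XU² = 15² + 15² − 2·15·15·cos(90°) = 450, so XU = 15·√2.
Step 2: By the inverse law of cosines on triangle UXW: cos(∠UXW) = ((15·√2)² + 15² − 15²) / (2·15·√2·15) = 450/636.4 = 0.7071, so ∠UXW = 45°.

Therefore, the measure of angle ∠UXW = 45°.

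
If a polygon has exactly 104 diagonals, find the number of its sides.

Using d = n(n - 3)/2, we solve 104 = n(n - 3)/2.
So n(n - 3) = 208.
Testing n = 16: 16 * 13 = 208 = 208. Correct.
The polygon has 16 sides.

16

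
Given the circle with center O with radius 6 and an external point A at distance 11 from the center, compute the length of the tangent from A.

Let T be the point of tangency. Then OT ⊥ AT (radius ⊥ tangent).
In right triangle OTA: OA² = OT² + AT²
11² = 6² + AT²
AT² = 85, AT = sqrt(85)

sqrt(85)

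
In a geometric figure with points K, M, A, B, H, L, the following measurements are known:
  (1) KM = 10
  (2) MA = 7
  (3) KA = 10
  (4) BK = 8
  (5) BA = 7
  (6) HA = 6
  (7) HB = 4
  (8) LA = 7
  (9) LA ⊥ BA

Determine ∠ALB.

Step 1: By the law of cosines on triangle LAB: LB² = 7² + 7² − 2·7·7·cos(90°) = 98, so LB = 7·√2.
Step 2: By the inverse law of cosines on triangle ALB: cos(∠ALB) = (7² + (7·√2)² − 7²) / (2·7·7·√2) = 98/138.59 = 0.7071, so ∠ALB = 45°.

Therefore, the measure of angle ∠ALB = 45°.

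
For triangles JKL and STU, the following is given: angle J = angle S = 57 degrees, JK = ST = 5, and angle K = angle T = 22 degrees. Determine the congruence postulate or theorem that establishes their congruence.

The given information provides:
angle J = angle S = 57 degrees, JK = ST = 5, and angle K = angle T = 22 degrees
This matches the ASA congruence theorem.
Two pairs of corresponding angles and the included side are equal (Angle-Side-Angle).

ASA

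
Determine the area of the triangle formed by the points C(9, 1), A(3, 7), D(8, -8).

Using the Shoelace formula for a triangle:
Area = (1/2)|x0(y1 - y2) + x1(y2 - y0) + x2(y0 - y1)|
Area = (1/2)|9(7 - -8) + 3(-8 - 1) + 8(1 - 7)|
Area = (1/2)|135 + -27 + -48|
Area = (1/2)|60|
Area = (1/2)(60)
Area = 30

30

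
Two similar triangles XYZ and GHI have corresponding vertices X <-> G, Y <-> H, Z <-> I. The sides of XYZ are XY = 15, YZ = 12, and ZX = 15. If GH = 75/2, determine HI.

Since the triangles are similar, the ratio of corresponding sides is constant.
Scale factor k = GH / XY = 75/2 / 15 = 5/2
HI = k * YZ = 5/2 * 12 = 30

30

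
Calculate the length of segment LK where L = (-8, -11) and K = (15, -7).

d = sqrt((15 - -8)^2 + (-7 - -11)^2)
d = sqrt(23^2 + 4^2)
d = sqrt(529 + 16)
d = sqrt(545)

sqrt(545)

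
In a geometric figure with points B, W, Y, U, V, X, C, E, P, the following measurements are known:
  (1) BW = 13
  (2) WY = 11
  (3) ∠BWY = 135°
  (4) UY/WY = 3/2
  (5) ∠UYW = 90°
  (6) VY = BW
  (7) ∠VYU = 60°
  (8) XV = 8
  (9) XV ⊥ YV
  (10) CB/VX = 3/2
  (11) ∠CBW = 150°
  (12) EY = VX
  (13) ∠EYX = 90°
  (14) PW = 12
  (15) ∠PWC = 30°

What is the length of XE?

From the given relations: VY = BW = 13; EY = VX = 8.
Step 1: By the law of cosines on triangle XVY: XY² = 8² + 13² − 2·8·13·cos(90°) = 233, so XY ≈ 15.26.
Step 2: By the law of cosines on triangle XYE: XE² = 15.26² + 8² − 2·15.26·8·cos(90°) = 297, so XE = 3·√33.

Therefore, the length of XE = 3·√33.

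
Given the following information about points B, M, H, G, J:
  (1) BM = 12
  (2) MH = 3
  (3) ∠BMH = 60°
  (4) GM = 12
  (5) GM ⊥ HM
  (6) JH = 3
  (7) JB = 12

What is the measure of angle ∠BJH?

Step 1: By the law of cosines on triangle BMH: BH² = 12² + 3² − 2·12·3·cos(60°) = 117, so BH = 3·√13.
Step 2: By the inverse law of cosines on triangle BJH: cos(∠BJH) = (12² + 3² − (3·√13)²) / (2·12·3) = 36/72 = 0.5, so ∠BJH = 60°.

Therefore, the measure of angle ∠BJH = 60°.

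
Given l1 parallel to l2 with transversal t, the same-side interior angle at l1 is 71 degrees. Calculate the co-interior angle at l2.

Co-interior (same-side interior) angles are between the parallel lines on the same side of the transversal.
Unlike corresponding or alternate interior angles, they are supplementary rather than equal.
So the angle = 180 - 71 = 109 degrees.

109 degrees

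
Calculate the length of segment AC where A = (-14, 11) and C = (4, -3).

d = sqrt((4 - -14)^2 + (-3 - 11)^2)
d = sqrt(18^2 + -14^2)
d = sqrt(324 + 196)
d = sqrt(520) = 2*sqrt(130)

2*sqrt(130)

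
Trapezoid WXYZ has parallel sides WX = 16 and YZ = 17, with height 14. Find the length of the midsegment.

The midsegment of a trapezoid = (base1 + base2) / 2
midsegment = (16 + 17) / 2
midsegment = 33 / 2
midsegment = 33/2

33/2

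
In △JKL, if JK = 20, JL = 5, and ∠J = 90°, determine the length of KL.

The included angle is 90°, so the triangle is right-angled at J. The opposite side KL is the hypotenuse.
By the Pythagorean theorem: KL = sqrt(20^2 + 5^2) = sqrt(425) = 5*sqrt(17).

5*sqrt(17)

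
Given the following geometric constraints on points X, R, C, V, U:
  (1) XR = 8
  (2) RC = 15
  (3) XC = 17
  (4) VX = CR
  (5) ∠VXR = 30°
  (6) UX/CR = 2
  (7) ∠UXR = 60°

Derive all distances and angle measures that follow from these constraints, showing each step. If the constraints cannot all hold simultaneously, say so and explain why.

The constraints are consistent.

From the given relations:
  VX = CR = 15
  UX = 2·CR = 2·15 = 30

Step 1: From RX = 8, XV = 15, and ∠RXV = 30°, by the law of cosines:
  RV² = RX² + XV² - 2·RX·XV·cos(30°) = 64 + 225 - 207.8 = 81.15
  RV ≈ 9.01

Step 2: From RX = 8, XU = 30, and ∠RXU = 60°, by the law of cosines:
  RU² = RX² + XU² - 2·RX·XU·cos(60°) = 64 + 900 - 240 = 724
  RU = 2·√181

Step 3: From XC = 17, XR = 8, CR = 15, by the inverse law of cosines:
  cos(∠CXR) = (XC² + XR² - CR²) / (2·XC·XR)
  ∠CXR = 61.93°

Step 4: From RC = 15, RX = 8, CX = 17, by the inverse law of cosines:
  cos(∠CRX) = (RC² + RX² - CX²) / (2·RC·RX)
  ∠CRX = 90°

Step 5: From CR = 15, CX = 17, RX = 8, by the inverse law of cosines:
  cos(∠RCX) = (CR² + CX² - RX²) / (2·CR·CX)
  ∠RCX = 28.07°

Step 6: From RU = 2·√181, RX = 8, UX = 30, by the inverse law of cosines:
  cos(∠URX) = (RU² + RX² - UX²) / (2·RU·RX)
  ∠URX = 105.08°

Step 7: From RV = 9.01, RX = 8, VX = 15, by the inverse law of cosines:
  cos(∠VRX) = (RV² + RX² - VX²) / (2·RV·RX)
  ∠VRX = 123.64°

Step 8: From VR = 9.01, VX = 15, RX = 8, by the inverse law of cosines:
  cos(∠RVX) = (VR² + VX² - RX²) / (2·VR·VX)
  ∠RVX = 26.36°

Step 9: From UR = 2·√181, UX = 30, RX = 8, by the inverse law of cosines:
  cos(∠RUX) = (UR² + UX² - RX²) / (2·UR·UX)
  ∠RUX = 14.92°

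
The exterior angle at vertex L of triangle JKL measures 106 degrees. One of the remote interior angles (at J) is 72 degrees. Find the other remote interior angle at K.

By the exterior angle theorem: exterior angle = sum of remote interior angles.
106 = 72 + angle K
angle K = 106 - 72 = 34 degrees

34 degrees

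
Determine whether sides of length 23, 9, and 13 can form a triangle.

Check the triangle inequality: 9 + 13 = 22 ≤ 23.
Since the sum of two sides does not exceed the third, no triangle can be formed.

No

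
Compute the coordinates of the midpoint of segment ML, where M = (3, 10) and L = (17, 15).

The midpoint is the point halfway along the segment.
Move half the horizontal distance: 3 + (17 - 3)/2 = 3 + 14/2 = 10
Move half the vertical distance: 10 + (15 - 10)/2 = 10 + 5/2 = 25/2
Midpoint = (10, 25/2)

(10, 25/2)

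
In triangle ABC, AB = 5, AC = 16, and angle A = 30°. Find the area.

Area = (1/2) * AB * AC * sin(A)
Area = (1/2) * 5 * 16 * sin(30°)
Area = (1/2) * 5 * 16 * 1/2
Area = 20

20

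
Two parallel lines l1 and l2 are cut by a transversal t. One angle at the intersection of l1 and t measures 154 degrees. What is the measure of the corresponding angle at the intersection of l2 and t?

Corresponding angles are equal: 154 degrees.

154 degrees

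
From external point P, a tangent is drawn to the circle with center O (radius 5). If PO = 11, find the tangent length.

Let T be the point of tangency. Then OT ⊥ PT (radius ⊥ tangent).
In right triangle OTP: OP² = OT² + PT²
11² = 5² + PT²
PT² = 96, PT = 4*sqrt(6)

4*sqrt(6)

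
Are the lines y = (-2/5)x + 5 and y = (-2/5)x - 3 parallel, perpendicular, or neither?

Slope of line 1: m1 = -2/5
Slope of line 2: m2 = -2/5
Two lines are parallel if and only if they have equal slopes (or both are vertical).
Here m1 = m2 = -2/5, confirming the lines are parallel.

Parallel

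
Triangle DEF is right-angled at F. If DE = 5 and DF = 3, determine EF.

Rearranging the Pythagorean theorem to solve for the unknown leg:
leg^2 = hypotenuse^2 - known_leg^2 = 25 - 9 = 16
leg = sqrt(16) = 4.

4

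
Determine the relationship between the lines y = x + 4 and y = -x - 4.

Slope of line 1: m1 = 1
Slope of line 2: m2 = -1
m1 * m2 = -1, so perpendicular.

Perpendicular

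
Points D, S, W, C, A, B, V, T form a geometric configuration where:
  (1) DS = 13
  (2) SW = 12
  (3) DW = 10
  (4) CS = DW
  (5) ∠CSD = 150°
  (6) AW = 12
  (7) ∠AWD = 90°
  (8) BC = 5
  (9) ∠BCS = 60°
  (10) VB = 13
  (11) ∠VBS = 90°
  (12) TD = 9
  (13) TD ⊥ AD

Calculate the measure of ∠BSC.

From the given relations: CS = DW = 10.
Step 1: By the law of cosines on triangle SCB: SB² = 10² + 5² − 2·10·5·cos(60°) = 75, so SB = 5·√3.
Step 2: By the inverse law of cosines on triangle BSC: cos(∠BSC) = ((5·√3)² + 10² − 5²) / (2·5·√3·10) = 150/173.21 = 0.866, so ∠BSC = 30°.

Therefore, the measure of angle ∠BSC = 30°.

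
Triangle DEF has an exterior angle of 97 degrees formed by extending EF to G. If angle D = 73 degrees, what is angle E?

By the exterior angle theorem: exterior angle = sum of remote interior angles.
97 = 73 + angle E
angle E = 97 - 73 = 24 degrees

24 degrees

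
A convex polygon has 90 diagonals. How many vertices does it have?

Using d = n(n - 3)/2, we solve 90 = n(n - 3)/2.
So n(n - 3) = 180.
Testing n = 15: 15 * 12 = 180 = 180. Correct.
The polygon has 15 sides.

15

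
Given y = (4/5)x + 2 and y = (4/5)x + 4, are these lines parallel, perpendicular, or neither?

Slope of line 1: m1 = 4/5
Slope of line 2: m2 = 4/5
Two lines are parallel if and only if they have equal slopes (or both are vertical).
Here m1 = m2 = 4/5, confirming the lines are parallel.

Parallel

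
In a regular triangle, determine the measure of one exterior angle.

Each exterior angle of a regular n-gon is 360 / n.
For n = 3: 360 / 3 = 120 degrees.

120 degrees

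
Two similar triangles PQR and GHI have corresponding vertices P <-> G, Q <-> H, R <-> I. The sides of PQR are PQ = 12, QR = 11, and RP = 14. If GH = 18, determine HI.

k = 18/12 = 3/2. HI = 3/2 * 11 = 33/2.

33/2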